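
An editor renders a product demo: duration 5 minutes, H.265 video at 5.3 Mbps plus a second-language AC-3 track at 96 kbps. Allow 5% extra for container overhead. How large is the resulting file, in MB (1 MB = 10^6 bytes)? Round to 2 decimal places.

5 min = 300 s
Audio: 96 kbps = 0.096 Mbps.
Total bitrate: 5.3 + 0.096 = 5.396 Mbps.
Stream data: 5.396 Mbps × 300 s = 1618.8 Mb.
With 5% container overhead: ×1.05.
1,700 Mb ÷ 8 = 212.5 MB → 212.5 MB.

212.47 MB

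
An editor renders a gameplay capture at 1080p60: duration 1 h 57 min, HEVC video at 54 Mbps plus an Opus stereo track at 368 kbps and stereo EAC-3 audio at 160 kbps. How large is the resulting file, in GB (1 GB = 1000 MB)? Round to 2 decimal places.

47.85 GB

1 h 57 min = 117 min = 7020 s
Audio total: 368 + 160 = 528 kbps = 0.528 Mbps.
Total bitrate: 54 + 0.528 = 54.528 Mbps.
Stream data: 54.528 Mbps × 7020 s = 382786.6 Mb.
382,787 Mb ÷ 8 = 47,848 MB → 47.85 GB.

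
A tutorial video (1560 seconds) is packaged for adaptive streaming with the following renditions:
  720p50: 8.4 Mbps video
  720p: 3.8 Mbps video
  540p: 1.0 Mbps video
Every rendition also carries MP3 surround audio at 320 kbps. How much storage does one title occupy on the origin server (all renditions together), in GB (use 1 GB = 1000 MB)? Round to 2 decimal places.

Audio: 320 kbps = 0.320 Mbps.
Sum of rendition bitrates: (8.4+0.320) + (3.8+0.320) + (1.0+0.320) = 14.160 Mbps.
× 1560 s = 22,090 Mb = 2,761 MB = 2.761 GB.

2.76 GB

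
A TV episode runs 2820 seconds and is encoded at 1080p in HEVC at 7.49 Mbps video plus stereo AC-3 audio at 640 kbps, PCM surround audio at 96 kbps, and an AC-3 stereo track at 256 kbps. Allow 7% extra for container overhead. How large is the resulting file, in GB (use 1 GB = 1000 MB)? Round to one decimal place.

Audio total: 640 + 96 + 256 = 992 kbps = 0.992 Mbps.
Total bitrate: 7.49 + 0.992 = 8.482 Mbps.
Stream data: 8.482 Mbps × 2820 s = 23919.2 Mb.
With 7% container overhead: ×1.07.
25,594 Mb ÷ 8 = 3,199 MB → 3.199 GB.

3.2 GB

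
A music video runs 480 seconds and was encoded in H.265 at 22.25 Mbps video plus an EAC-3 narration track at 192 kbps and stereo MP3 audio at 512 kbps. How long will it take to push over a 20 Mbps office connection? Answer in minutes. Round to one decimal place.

Audio total: 192 + 512 = 704 kbps = 0.704 Mbps.
Total bitrate: 22.954 Mbps.
File: 22.954 Mbps × 480 s = 11017.9 Mb.
At 20 Mbps: 11017.9 / 20 = 550.9 s ≈ 9.18 minutes.

9.2 minutes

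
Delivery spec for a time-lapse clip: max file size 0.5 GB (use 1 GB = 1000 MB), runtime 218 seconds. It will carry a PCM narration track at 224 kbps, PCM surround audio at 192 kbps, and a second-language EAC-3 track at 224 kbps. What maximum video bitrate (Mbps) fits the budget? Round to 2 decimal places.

Budget: 0.5 GB = 4000.0 Mb.
Total bitrate budget: 4000.0 Mb / 218 s = 18.349 Mbps.
Audio total: 224 + 192 + 224 = 640 kbps = 0.640 Mbps.
Video: 18.349 − 0.640 = 17.709 Mbps.

17.71 Mbps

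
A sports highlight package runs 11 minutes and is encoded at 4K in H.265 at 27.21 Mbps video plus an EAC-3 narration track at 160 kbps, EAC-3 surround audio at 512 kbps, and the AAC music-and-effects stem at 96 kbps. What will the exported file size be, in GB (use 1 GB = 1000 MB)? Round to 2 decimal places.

11 min = 660 s
Audio total: 160 + 512 + 96 = 768 kbps = 0.768 Mbps.
Total bitrate: 27.21 + 0.768 = 27.978 Mbps.
Stream data: 27.978 Mbps × 660 s = 18465.5 Mb.
18,465 Mb ÷ 8 = 2,308 MB → 2.308 GB.

2.31 GB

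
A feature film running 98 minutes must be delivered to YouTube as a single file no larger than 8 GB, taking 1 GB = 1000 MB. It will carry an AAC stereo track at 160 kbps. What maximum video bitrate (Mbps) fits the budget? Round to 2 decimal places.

10.72 Mbps

Budget: 8 GB = 64000.0 Mb.
98 min = 5880 s
Total bitrate budget: 64000.0 Mb / 5880 s = 10.884 Mbps.
Audio: 160 kbps = 0.160 Mbps.
Video: 10.884 − 0.160 = 10.724 Mbps.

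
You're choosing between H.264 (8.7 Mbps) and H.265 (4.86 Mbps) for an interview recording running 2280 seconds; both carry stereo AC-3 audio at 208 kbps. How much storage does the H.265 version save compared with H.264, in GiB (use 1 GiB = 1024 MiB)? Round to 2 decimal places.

1.02 GiB

Audio: 208 kbps = 0.208 Mbps.
H.264: 8.908 Mbps × 2280 s = 20310.2 Mb = 2.364 GiB.
H.265: 5.068 Mbps × 2280 s = 11555.0 Mb = 1.345 GiB.
Saving: 2.364 − 1.345 = 1.019 GiB.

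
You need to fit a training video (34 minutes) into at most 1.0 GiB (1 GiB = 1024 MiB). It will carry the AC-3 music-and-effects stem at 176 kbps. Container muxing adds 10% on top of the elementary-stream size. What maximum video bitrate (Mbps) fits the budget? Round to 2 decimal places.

Budget: 1.0 GiB = 8589.9 Mb.
Stream payload after overhead: 8589.9 / 1.10 = 7809.0 Mb.
34 min = 2040 s
Total bitrate budget: 7809.0 Mb / 2040 s = 3.828 Mbps.
Audio: 176 kbps = 0.176 Mbps.
Video: 3.828 − 0.176 = 3.652 Mbps.

3.65 Mbps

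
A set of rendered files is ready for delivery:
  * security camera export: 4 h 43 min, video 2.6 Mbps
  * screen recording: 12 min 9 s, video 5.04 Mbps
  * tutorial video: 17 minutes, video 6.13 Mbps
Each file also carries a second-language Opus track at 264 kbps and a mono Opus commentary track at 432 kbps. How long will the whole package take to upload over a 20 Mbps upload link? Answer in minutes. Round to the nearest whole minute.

56 minutes

Audio total: 264 + 432 = 696 kbps = 0.696 Mbps.
security camera export: 3.296 Mbps × 16980 s = 55966.1 Mb
screen recording: 5.736 Mbps × 729 s = 4181.5 Mb
tutorial video: 6.826 Mbps × 1020 s = 6962.5 Mb
Total: 67110.1 Mb = 8388.8 MB.
At 20 Mbps: 67110.1 / 20 = 3356 s ≈ 55.9 minutes.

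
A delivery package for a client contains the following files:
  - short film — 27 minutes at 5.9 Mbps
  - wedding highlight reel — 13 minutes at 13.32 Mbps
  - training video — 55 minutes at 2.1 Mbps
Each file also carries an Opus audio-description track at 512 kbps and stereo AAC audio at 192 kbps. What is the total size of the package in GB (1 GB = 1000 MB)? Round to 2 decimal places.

Audio total: 512 + 192 = 704 kbps = 0.704 Mbps.
short film: 6.604 Mbps × 1620 s = 10698.5 Mb
wedding highlight reel: 14.024 Mbps × 780 s = 10938.7 Mb
training video: 2.804 Mbps × 3300 s = 9253.2 Mb
Total: 30890.4 Mb = 3861.3 MB.
= 3.861 GB.

3.86 GB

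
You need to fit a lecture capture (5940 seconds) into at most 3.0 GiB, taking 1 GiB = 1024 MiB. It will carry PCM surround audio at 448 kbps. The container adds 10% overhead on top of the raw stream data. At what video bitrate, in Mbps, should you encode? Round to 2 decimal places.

Budget: 3.0 GiB = 25769.8 Mb.
Stream payload after overhead: 25769.8 / 1.10 = 23427.1 Mb.
Total bitrate budget: 23427.1 Mb / 5940 s = 3.944 Mbps.
Audio: 448 kbps = 0.448 Mbps.
Video: 3.944 − 0.448 = 3.496 Mbps.

3.50 Mbps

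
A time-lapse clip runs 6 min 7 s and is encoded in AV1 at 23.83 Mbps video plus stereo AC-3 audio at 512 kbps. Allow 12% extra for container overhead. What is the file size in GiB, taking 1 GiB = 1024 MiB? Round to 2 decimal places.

1.16 GiB

6 min 7 s = 367 s
Audio: 512 kbps = 0.512 Mbps.
Total bitrate: 23.83 + 0.512 = 24.342 Mbps.
Stream data: 24.342 Mbps × 367 s = 8933.5 Mb.
With 12% container overhead: ×1.12.
10,006 Mb = 1,250,691,960 bytes ÷ 1,073,741,824 = 1.165 GiB.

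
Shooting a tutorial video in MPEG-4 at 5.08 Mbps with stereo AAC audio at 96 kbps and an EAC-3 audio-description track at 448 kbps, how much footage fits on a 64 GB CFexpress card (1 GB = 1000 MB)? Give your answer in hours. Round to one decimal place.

25.3 hours

Audio total: 96 + 448 = 544 kbps = 0.544 Mbps.
Total bitrate: 5.08 + 0.544 = 5.624 Mbps.
Capacity: 64 GB = 512,000 Mb.
Recording time: 512,000 / 5.624 = 91,038 s ≈ 25.3 hours.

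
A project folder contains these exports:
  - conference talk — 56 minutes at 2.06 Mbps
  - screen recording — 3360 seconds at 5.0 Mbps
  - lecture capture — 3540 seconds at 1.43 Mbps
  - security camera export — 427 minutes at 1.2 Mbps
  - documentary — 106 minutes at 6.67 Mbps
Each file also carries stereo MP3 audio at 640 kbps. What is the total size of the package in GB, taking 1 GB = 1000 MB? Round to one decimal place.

Audio: 640 kbps = 0.640 Mbps.
conference talk: 2.700 Mbps × 3360 s = 9072.0 Mb
screen recording: 5.640 Mbps × 3360 s = 18950.4 Mb
lecture capture: 2.070 Mbps × 3540 s = 7327.8 Mb
security camera export: 1.840 Mbps × 25620 s = 47140.8 Mb
documentary: 7.310 Mbps × 6360 s = 46491.6 Mb
Total: 128982.6 Mb = 16122.8 MB.
= 16.12 GB.

16.1 GB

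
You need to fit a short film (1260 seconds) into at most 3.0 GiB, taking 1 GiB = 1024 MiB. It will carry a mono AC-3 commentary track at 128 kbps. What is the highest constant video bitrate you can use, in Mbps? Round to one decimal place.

Budget: 3.0 GiB = 25769.8 Mb.
Total bitrate budget: 25769.8 Mb / 1260 s = 20.452 Mbps.
Audio: 128 kbps = 0.128 Mbps.
Video: 20.452 − 0.128 = 20.324 Mbps.

20.3 Mbps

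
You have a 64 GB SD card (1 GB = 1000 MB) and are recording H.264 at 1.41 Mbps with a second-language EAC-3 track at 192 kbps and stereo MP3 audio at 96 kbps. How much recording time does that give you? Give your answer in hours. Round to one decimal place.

83.8 hours

Audio total: 192 + 96 = 288 kbps = 0.288 Mbps.
Total bitrate: 1.41 + 0.288 = 1.698 Mbps.
Capacity: 64 GB = 512,000 Mb.
Recording time: 512,000 / 1.698 = 301,531 s ≈ 83.8 hours.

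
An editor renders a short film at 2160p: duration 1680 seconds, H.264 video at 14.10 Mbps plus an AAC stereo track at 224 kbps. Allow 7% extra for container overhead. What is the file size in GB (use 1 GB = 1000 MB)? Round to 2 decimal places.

Audio: 224 kbps = 0.224 Mbps.
Total bitrate: 14.10 + 0.224 = 14.324 Mbps.
Stream data: 14.324 Mbps × 1680 s = 24064.3 Mb.
With 7% container overhead: ×1.07.
25,749 Mb ÷ 8 = 3,219 MB → 3.219 GB.

3.22 GB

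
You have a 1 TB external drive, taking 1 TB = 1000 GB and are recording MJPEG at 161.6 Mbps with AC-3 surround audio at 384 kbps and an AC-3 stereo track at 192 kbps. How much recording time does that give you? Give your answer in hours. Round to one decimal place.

Audio total: 384 + 192 = 576 kbps = 0.576 Mbps.
Total bitrate: 161.6 + 0.576 = 162.176 Mbps.
Capacity: 1 TB = 8,000,000 Mb.
Recording time: 8,000,000 / 162.176 = 49,329 s ≈ 13.7 hours.

13.7 hours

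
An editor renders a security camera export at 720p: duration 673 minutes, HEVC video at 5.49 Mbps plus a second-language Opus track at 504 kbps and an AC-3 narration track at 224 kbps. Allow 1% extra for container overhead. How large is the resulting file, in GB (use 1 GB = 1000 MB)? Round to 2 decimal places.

673 min = 40380 s
Audio total: 504 + 224 = 728 kbps = 0.728 Mbps.
Total bitrate: 5.49 + 0.728 = 6.218 Mbps.
Stream data: 6.218 Mbps × 40380 s = 251082.8 Mb.
With 1% container overhead: ×1.01.
253,594 Mb ÷ 8 = 31,699 MB → 31.70 GB.

31.70 GB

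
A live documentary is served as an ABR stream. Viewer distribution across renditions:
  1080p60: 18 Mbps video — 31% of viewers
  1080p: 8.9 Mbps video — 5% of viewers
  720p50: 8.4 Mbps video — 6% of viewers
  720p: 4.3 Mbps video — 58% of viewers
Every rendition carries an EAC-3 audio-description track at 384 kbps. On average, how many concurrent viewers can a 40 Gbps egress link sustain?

4252

Audio: 384 kbps = 0.384 Mbps.
Average per-viewer bitrate: 0.31×18.384 + 0.05×9.284 + 0.06×8.784 + 0.58×4.684 = 9.407 Mbps.
40 Gbps = 40,000 Mbps; 40,000 / 9.407 = 4252.15 → 4252.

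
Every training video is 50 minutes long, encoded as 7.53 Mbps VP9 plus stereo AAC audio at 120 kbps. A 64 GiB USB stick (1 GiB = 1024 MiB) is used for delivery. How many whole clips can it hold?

23

50 min = 3000 s
Audio: 120 kbps = 0.120 Mbps.
Total bitrate: 7.650 Mbps.
Per item: 7.650 Mbps × 3000 s = 22,950 Mb = 2,869 MB.
Capacity: 64 GiB = 549,756 Mb; 23.95 items → 23 complete.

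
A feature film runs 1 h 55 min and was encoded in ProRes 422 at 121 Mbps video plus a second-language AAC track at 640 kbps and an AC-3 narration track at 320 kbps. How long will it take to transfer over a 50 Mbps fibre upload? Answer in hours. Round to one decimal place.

1 h 55 min = 115 min = 6900 s
Audio total: 640 + 320 = 960 kbps = 0.960 Mbps.
Total bitrate: 121.960 Mbps.
File: 121.960 Mbps × 6900 s = 841524.0 Mb.
At 50 Mbps: 841524.0 / 50 = 16830.5 s ≈ 4.68 hours.

4.7 hours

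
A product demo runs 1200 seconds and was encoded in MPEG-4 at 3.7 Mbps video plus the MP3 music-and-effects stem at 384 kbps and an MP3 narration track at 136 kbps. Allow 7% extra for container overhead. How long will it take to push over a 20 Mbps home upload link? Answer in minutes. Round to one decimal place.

4.5 minutes

Audio total: 384 + 136 = 520 kbps = 0.520 Mbps.
Total bitrate: 4.220 Mbps.
File: 4.220 Mbps × 1200 s = 5064.0 Mb.
With 7% container overhead: ×1.07. → 5418.5 Mb.
At 20 Mbps: 5418.5 / 20 = 270.9 s ≈ 4.52 minutes.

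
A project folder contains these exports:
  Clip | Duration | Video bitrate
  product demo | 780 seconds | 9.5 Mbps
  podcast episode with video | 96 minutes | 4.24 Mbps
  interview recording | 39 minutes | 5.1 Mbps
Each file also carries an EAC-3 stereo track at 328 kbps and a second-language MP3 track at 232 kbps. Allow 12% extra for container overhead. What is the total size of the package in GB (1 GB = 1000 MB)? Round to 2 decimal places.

6.82 GB

Audio total: 328 + 232 = 560 kbps = 0.560 Mbps.
product demo: 10.060 Mbps × 780 s × 1.12 = 8788.4 Mb
podcast episode with video: 4.800 Mbps × 5760 s × 1.12 = 30965.8 Mb
interview recording: 5.660 Mbps × 2340 s × 1.12 = 14833.7 Mb
Total: 54587.9 Mb = 6823.5 MB.
= 6.823 GB.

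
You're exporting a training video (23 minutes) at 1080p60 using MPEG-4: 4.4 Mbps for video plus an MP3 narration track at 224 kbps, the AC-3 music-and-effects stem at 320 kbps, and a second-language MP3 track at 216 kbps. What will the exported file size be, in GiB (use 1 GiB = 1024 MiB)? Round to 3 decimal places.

23 min = 1380 s
Audio total: 224 + 320 + 216 = 760 kbps = 0.760 Mbps.
Total bitrate: 4.4 + 0.760 = 5.160 Mbps.
Stream data: 5.160 Mbps × 1380 s = 7120.8 Mb.
7,121 Mb = 890,100,000 bytes ÷ 1,073,741,824 = 0.829 GiB.

0.829 GiB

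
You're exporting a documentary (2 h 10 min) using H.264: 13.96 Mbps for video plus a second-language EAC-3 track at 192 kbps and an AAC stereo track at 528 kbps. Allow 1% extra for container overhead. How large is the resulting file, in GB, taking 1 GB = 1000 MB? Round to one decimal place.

14.5 GB

2 h 10 min = 130 min = 7800 s
Audio total: 192 + 528 = 720 kbps = 0.720 Mbps.
Total bitrate: 13.96 + 0.720 = 14.680 Mbps.
Stream data: 14.680 Mbps × 7800 s = 114504.0 Mb.
With 1% container overhead: ×1.01.
115,649 Mb ÷ 8 = 14,456 MB → 14.46 GB.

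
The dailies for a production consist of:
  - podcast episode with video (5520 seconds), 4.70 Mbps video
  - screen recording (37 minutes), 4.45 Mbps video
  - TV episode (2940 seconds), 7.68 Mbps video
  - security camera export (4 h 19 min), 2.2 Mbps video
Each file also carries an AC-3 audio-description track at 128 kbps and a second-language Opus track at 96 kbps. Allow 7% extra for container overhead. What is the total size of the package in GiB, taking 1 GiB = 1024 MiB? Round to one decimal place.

Audio total: 128 + 96 = 224 kbps = 0.224 Mbps.
podcast episode with video: 4.924 Mbps × 5520 s × 1.07 = 29083.1 Mb
screen recording: 4.674 Mbps × 2220 s × 1.07 = 11102.6 Mb
TV episode: 7.904 Mbps × 2940 s × 1.07 = 24864.4 Mb
security camera export: 2.424 Mbps × 15540 s × 1.07 = 40305.8 Mb
Total: 105355.9 Mb = 13169.5 MB.
= 12.27 GiB.

12.3 GiB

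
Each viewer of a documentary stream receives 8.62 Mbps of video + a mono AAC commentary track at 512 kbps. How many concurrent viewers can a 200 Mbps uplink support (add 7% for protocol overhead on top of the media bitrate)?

20

Audio: 512 kbps = 0.512 Mbps.
Per-viewer media rate: 9.132 Mbps.
On the wire with 7% overhead: 9.771 Mbps.
200 Mbps = 200.0 Mbps; 200.0 / 9.771 = 20.47 → 20 viewers.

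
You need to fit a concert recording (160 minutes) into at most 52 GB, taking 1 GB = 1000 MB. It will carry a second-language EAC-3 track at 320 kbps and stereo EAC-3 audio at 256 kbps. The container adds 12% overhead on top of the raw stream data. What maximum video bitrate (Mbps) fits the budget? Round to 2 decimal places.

Budget: 52 GB = 416000.0 Mb.
Stream payload after overhead: 416000.0 / 1.12 = 371428.6 Mb.
160 min = 9600 s
Total bitrate budget: 371428.6 Mb / 9600 s = 38.690 Mbps.
Audio total: 320 + 256 = 576 kbps = 0.576 Mbps.
Video: 38.690 − 0.576 = 38.114 Mbps.

38.11 Mbps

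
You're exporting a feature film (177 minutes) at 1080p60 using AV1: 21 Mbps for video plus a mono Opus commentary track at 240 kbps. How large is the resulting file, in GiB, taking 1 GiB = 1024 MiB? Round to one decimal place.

177 min = 10620 s
Audio: 240 kbps = 0.240 Mbps.
Total bitrate: 21 + 0.240 = 21.240 Mbps.
Stream data: 21.240 Mbps × 10620 s = 225568.8 Mb.
225,569 Mb = 28,196,100,000 bytes ÷ 1,073,741,824 = 26.26 GiB.

26.3 GiB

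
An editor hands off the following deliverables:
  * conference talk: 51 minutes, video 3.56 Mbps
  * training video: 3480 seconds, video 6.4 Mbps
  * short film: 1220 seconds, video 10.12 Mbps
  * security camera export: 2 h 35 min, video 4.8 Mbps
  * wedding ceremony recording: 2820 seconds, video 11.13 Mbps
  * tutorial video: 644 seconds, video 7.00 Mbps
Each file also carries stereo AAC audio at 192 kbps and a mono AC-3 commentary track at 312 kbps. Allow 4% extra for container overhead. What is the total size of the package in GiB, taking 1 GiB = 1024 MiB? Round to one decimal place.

Audio total: 192 + 312 = 504 kbps = 0.504 Mbps.
conference talk: 4.064 Mbps × 3060 s × 1.04 = 12933.3 Mb
training video: 6.904 Mbps × 3480 s × 1.04 = 24987.0 Mb
short film: 10.624 Mbps × 1220 s × 1.04 = 13479.7 Mb
security camera export: 5.304 Mbps × 9300 s × 1.04 = 51300.3 Mb
wedding ceremony recording: 11.634 Mbps × 2820 s × 1.04 = 34120.2 Mb
tutorial video: 7.504 Mbps × 644 s × 1.04 = 5025.9 Mb
Total: 141846.3 Mb = 17730.8 MB.
= 16.51 GiB.

16.5 GiB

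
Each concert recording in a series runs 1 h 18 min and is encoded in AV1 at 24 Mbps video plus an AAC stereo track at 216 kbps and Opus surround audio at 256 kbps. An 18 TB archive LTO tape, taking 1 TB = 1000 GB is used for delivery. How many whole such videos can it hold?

1257

1 h 18 min = 78 min = 4680 s
Audio total: 216 + 256 = 472 kbps = 0.472 Mbps.
Total bitrate: 24.472 Mbps.
Per item: 24.472 Mbps × 4680 s = 114,529 Mb = 14,316 MB.
Capacity: 18 TB = 144,000,000 Mb; 1257.32 items → 1257 complete.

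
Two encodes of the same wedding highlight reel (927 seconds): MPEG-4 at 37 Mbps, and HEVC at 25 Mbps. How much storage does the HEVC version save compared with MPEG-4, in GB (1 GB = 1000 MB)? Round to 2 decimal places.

1.39 GB

MPEG-4: 37.000 Mbps × 927 s = 34299.0 Mb = 4.287 GB.
HEVC: 25.000 Mbps × 927 s = 23175.0 Mb = 2.897 GB.
Saving: 4.287 − 2.897 = 1.391 GB.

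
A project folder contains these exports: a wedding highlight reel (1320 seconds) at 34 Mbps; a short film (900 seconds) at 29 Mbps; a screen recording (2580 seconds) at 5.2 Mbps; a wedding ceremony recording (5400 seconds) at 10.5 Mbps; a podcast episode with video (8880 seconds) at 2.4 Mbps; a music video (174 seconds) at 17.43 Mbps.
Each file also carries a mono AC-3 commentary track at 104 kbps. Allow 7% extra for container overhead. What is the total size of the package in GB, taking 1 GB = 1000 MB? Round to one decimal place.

22.4 GB

Audio: 104 kbps = 0.104 Mbps.
wedding highlight reel: 34.104 Mbps × 1320 s × 1.07 = 48168.5 Mb
short film: 29.104 Mbps × 900 s × 1.07 = 28027.2 Mb
screen recording: 5.304 Mbps × 2580 s × 1.07 = 14642.2 Mb
wedding ceremony recording: 10.604 Mbps × 5400 s × 1.07 = 61269.9 Mb
podcast episode with video: 2.504 Mbps × 8880 s × 1.07 = 23792.0 Mb
music video: 17.534 Mbps × 174 s × 1.07 = 3264.5 Mb
Total: 179164.3 Mb = 22395.5 MB.
= 22.40 GB.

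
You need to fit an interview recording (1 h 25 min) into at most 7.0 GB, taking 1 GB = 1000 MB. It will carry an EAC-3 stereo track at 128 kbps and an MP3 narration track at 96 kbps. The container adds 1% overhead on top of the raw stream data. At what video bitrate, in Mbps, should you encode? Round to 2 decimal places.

Budget: 7.0 GB = 56000.0 Mb.
Stream payload after overhead: 56000.0 / 1.01 = 55445.5 Mb.
1 h 25 min = 85 min = 5100 s
Total bitrate budget: 55445.5 Mb / 5100 s = 10.872 Mbps.
Audio total: 128 + 96 = 224 kbps = 0.224 Mbps.
Video: 10.872 − 0.224 = 10.648 Mbps.

10.65 Mbps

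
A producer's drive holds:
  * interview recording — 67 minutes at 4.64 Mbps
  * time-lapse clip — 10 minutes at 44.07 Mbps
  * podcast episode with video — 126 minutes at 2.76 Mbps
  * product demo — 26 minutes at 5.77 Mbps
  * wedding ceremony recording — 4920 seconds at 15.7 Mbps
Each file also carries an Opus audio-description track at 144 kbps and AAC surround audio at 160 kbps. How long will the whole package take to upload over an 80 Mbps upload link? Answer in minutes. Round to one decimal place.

Audio total: 144 + 160 = 304 kbps = 0.304 Mbps.
interview recording: 4.944 Mbps × 4020 s = 19874.9 Mb
time-lapse clip: 44.374 Mbps × 600 s = 26624.4 Mb
podcast episode with video: 3.064 Mbps × 7560 s = 23163.8 Mb
product demo: 6.074 Mbps × 1560 s = 9475.4 Mb
wedding ceremony recording: 16.004 Mbps × 4920 s = 78739.7 Mb
Total: 157878.2 Mb = 19734.8 MB.
At 80 Mbps: 157878.2 / 80 = 1973 s ≈ 32.9 minutes.

32.9 minutes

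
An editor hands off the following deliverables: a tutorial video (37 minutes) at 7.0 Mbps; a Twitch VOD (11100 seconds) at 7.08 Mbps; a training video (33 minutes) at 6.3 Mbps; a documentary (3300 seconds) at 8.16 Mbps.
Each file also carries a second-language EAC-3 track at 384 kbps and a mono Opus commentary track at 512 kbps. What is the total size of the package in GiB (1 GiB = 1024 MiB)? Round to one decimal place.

Audio total: 384 + 512 = 896 kbps = 0.896 Mbps.
tutorial video: 7.896 Mbps × 2220 s = 17529.1 Mb
Twitch VOD: 7.976 Mbps × 11100 s = 88533.6 Mb
training video: 7.196 Mbps × 1980 s = 14248.1 Mb
documentary: 9.056 Mbps × 3300 s = 29884.8 Mb
Total: 150195.6 Mb = 18774.5 MB.
= 17.49 GiB.

17.5 GiB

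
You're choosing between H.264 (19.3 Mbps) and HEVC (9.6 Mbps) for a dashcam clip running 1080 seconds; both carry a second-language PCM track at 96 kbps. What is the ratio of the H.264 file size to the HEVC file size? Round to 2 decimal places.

Audio: 96 kbps = 0.096 Mbps.
H.264: 19.396 Mbps × 1080 s = 20947.7 Mb = 2.618 GB.
HEVC: 9.696 Mbps × 1080 s = 10471.7 Mb = 1.309 GB.
Ratio: 2.618 / 1.309 = 2.000.

2.00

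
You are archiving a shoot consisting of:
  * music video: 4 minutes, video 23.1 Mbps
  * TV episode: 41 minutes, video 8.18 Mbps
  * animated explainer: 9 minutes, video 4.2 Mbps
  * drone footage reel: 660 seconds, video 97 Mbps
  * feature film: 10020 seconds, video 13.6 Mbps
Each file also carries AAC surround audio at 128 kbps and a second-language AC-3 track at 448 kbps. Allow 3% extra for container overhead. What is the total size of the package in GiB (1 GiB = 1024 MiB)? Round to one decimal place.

Audio total: 128 + 448 = 576 kbps = 0.576 Mbps.
music video: 23.676 Mbps × 240 s × 1.03 = 5852.7 Mb
TV episode: 8.756 Mbps × 2460 s × 1.03 = 22186.0 Mb
animated explainer: 4.776 Mbps × 540 s × 1.03 = 2656.4 Mb
drone footage reel: 97.576 Mbps × 660 s × 1.03 = 66332.2 Mb
feature film: 14.176 Mbps × 10020 s × 1.03 = 146304.8 Mb
Total: 243332.1 Mb = 30416.5 MB.
= 28.33 GiB.

28.3 GiB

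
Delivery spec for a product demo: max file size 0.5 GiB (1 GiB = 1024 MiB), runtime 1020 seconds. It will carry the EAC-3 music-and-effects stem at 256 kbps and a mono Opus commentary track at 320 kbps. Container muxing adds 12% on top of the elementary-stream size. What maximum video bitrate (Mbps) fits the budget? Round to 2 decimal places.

3.18 Mbps

Budget: 0.5 GiB = 4295.0 Mb.
Stream payload after overhead: 4295.0 / 1.12 = 3834.8 Mb.
Total bitrate budget: 3834.8 Mb / 1020 s = 3.760 Mbps.
Audio total: 256 + 320 = 576 kbps = 0.576 Mbps.
Video: 3.760 − 0.576 = 3.184 Mbps.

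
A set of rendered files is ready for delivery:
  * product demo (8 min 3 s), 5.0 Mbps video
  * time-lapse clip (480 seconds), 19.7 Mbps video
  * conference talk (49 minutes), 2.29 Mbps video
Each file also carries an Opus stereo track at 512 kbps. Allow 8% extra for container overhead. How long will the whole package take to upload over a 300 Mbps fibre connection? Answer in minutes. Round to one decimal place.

Audio: 512 kbps = 0.512 Mbps.
product demo: 5.512 Mbps × 483 s × 1.08 = 2875.3 Mb
time-lapse clip: 20.212 Mbps × 480 s × 1.08 = 10477.9 Mb
conference talk: 2.802 Mbps × 2940 s × 1.08 = 8896.9 Mb
Total: 22250.1 Mb = 2781.3 MB.
At 300 Mbps: 22250.1 / 300 = 74 s ≈ 1.24 minutes.

1.2 minutes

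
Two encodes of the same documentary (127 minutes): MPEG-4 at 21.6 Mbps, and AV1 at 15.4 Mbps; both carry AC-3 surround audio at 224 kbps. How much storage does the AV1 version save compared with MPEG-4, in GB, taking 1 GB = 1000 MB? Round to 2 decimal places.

5.91 GB

127 min = 7620 s
Audio: 224 kbps = 0.224 Mbps.
MPEG-4: 21.824 Mbps × 7620 s = 166298.9 Mb = 20.787 GB.
AV1: 15.624 Mbps × 7620 s = 119054.9 Mb = 14.882 GB.
Saving: 20.787 − 14.882 = 5.905 GB.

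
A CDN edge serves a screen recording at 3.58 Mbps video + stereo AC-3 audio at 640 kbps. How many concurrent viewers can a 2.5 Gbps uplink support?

592

Audio: 640 kbps = 0.640 Mbps.
Per-viewer media rate: 4.220 Mbps.
2.5 Gbps = 2,500 Mbps; 2,500 / 4.220 = 592.42 → 592 viewers.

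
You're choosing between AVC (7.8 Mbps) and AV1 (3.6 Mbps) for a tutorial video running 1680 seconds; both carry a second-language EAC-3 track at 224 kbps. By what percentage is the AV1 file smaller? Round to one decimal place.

52.3%

Audio: 224 kbps = 0.224 Mbps.
AVC: 8.024 Mbps × 1680 s = 13480.3 Mb = 1.685 GB.
AV1: 3.824 Mbps × 1680 s = 6424.3 Mb = 0.803 GB.
Reduction: (1 − 0.803/1.685) × 100 = 52.34%.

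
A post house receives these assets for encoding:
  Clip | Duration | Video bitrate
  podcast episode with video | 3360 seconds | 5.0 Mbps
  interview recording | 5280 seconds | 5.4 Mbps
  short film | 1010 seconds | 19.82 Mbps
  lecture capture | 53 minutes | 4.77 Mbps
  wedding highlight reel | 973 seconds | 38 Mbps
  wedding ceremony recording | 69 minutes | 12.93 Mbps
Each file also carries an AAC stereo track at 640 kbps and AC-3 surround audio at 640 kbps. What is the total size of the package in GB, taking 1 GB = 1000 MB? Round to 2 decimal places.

24.25 GB

Audio total: 640 + 640 = 1280 kbps = 1.280 Mbps.
podcast episode with video: 6.280 Mbps × 3360 s = 21100.8 Mb
interview recording: 6.680 Mbps × 5280 s = 35270.4 Mb
short film: 21.100 Mbps × 1010 s = 21311.0 Mb
lecture capture: 6.050 Mbps × 3180 s = 19239.0 Mb
wedding highlight reel: 39.280 Mbps × 973 s = 38219.4 Mb
wedding ceremony recording: 14.210 Mbps × 4140 s = 58829.4 Mb
Total: 193970.0 Mb = 24246.3 MB.
= 24.25 GB.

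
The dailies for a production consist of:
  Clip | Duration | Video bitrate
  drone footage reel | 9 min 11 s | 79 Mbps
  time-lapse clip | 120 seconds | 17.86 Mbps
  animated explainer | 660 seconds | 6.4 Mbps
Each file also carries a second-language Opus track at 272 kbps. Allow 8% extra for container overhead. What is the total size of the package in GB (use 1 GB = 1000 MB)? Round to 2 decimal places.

6.78 GB

Audio: 272 kbps = 0.272 Mbps.
drone footage reel: 79.272 Mbps × 551 s × 1.08 = 47173.2 Mb
time-lapse clip: 18.132 Mbps × 120 s × 1.08 = 2349.9 Mb
animated explainer: 6.672 Mbps × 660 s × 1.08 = 4755.8 Mb
Total: 54278.9 Mb = 6784.9 MB.
= 6.785 GB.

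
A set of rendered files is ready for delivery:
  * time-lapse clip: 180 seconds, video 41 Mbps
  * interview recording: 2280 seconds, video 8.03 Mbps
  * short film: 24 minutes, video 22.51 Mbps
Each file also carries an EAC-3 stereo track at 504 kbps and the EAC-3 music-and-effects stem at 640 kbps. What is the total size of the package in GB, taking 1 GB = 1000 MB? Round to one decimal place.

Audio total: 504 + 640 = 1144 kbps = 1.144 Mbps.
time-lapse clip: 42.144 Mbps × 180 s = 7585.9 Mb
interview recording: 9.174 Mbps × 2280 s = 20916.7 Mb
short film: 23.654 Mbps × 1440 s = 34061.8 Mb
Total: 62564.4 Mb = 7820.6 MB.
= 7.821 GB.

7.8 GB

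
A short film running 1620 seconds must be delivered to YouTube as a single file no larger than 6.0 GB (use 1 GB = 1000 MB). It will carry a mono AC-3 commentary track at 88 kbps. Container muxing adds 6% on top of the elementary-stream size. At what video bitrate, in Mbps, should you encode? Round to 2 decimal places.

Budget: 6.0 GB = 48000.0 Mb.
Stream payload after overhead: 48000.0 / 1.06 = 45283.0 Mb.
Total bitrate budget: 45283.0 Mb / 1620 s = 27.952 Mbps.
Audio: 88 kbps = 0.088 Mbps.
Video: 27.952 − 0.088 = 27.864 Mbps.

27.86 Mbps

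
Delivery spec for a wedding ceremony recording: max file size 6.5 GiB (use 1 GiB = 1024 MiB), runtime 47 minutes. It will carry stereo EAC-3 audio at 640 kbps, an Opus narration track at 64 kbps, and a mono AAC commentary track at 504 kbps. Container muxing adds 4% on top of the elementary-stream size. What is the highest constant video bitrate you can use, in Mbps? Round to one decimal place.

Budget: 6.5 GiB = 55834.6 Mb.
Stream payload after overhead: 55834.6 / 1.04 = 53687.1 Mb.
47 min = 2820 s
Total bitrate budget: 53687.1 Mb / 2820 s = 19.038 Mbps.
Audio total: 640 + 64 + 504 = 1208 kbps = 1.208 Mbps.
Video: 19.038 − 1.208 = 17.830 Mbps.

17.8 Mbps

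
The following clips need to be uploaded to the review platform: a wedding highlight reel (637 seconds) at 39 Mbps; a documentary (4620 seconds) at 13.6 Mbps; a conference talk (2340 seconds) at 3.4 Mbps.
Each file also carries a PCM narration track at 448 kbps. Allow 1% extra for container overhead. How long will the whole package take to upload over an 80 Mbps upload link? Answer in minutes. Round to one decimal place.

20.8 minutes

Audio: 448 kbps = 0.448 Mbps.
wedding highlight reel: 39.448 Mbps × 637 s × 1.01 = 25379.7 Mb
documentary: 14.048 Mbps × 4620 s × 1.01 = 65550.8 Mb
conference talk: 3.848 Mbps × 2340 s × 1.01 = 9094.4 Mb
Total: 100024.8 Mb = 12503.1 MB.
At 80 Mbps: 100024.8 / 80 = 1250 s ≈ 20.8 minutes.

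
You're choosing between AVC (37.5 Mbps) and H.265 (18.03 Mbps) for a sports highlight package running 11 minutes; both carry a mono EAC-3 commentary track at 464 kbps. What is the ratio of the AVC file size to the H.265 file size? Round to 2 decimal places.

2.05

11 min = 660 s
Audio: 464 kbps = 0.464 Mbps.
AVC: 37.964 Mbps × 660 s = 25056.2 Mb = 3.132 GB.
H.265: 18.494 Mbps × 660 s = 12206.0 Mb = 1.526 GB.
Ratio: 3.132 / 1.526 = 2.053.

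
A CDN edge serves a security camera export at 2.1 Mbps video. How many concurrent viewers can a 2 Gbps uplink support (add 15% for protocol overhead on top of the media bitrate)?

828

On the wire with 15% overhead: 2.415 Mbps.
2 Gbps = 2,000 Mbps; 2,000 / 2.415 = 828.16 → 828 viewers.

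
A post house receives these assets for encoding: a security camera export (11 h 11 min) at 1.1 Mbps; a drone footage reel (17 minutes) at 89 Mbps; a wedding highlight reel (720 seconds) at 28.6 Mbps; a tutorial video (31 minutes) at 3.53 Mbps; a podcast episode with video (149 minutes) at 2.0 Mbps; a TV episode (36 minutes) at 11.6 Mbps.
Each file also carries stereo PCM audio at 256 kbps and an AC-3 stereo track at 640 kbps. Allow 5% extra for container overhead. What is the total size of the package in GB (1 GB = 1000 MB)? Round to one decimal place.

Audio total: 256 + 640 = 896 kbps = 0.896 Mbps.
security camera export: 1.996 Mbps × 40260 s × 1.05 = 84376.9 Mb
drone footage reel: 89.896 Mbps × 1020 s × 1.05 = 96278.6 Mb
wedding highlight reel: 29.496 Mbps × 720 s × 1.05 = 22299.0 Mb
tutorial video: 4.426 Mbps × 1860 s × 1.05 = 8644.0 Mb
podcast episode with video: 2.896 Mbps × 8940 s × 1.05 = 27184.8 Mb
TV episode: 12.496 Mbps × 2160 s × 1.05 = 28340.9 Mb
Total: 267124.2 Mb = 33390.5 MB.
= 33.39 GB.

33.4 GB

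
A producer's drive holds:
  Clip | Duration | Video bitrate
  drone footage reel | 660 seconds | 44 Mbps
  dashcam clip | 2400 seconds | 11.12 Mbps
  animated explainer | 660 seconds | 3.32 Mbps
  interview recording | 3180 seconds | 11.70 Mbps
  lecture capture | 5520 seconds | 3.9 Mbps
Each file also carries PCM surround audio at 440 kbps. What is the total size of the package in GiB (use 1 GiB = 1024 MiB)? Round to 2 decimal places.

14.22 GiB

Audio: 440 kbps = 0.440 Mbps.
drone footage reel: 44.440 Mbps × 660 s = 29330.4 Mb
dashcam clip: 11.560 Mbps × 2400 s = 27744.0 Mb
animated explainer: 3.760 Mbps × 660 s = 2481.6 Mb
interview recording: 12.140 Mbps × 3180 s = 38605.2 Mb
lecture capture: 4.340 Mbps × 5520 s = 23956.8 Mb
Total: 122118.0 Mb = 15264.8 MB.
= 14.22 GiB.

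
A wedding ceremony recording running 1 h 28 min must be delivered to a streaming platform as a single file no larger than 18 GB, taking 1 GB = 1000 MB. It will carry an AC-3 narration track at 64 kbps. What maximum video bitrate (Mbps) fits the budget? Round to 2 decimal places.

27.21 Mbps

Budget: 18 GB = 144000.0 Mb.
1 h 28 min = 88 min = 5280 s
Total bitrate budget: 144000.0 Mb / 5280 s = 27.273 Mbps.
Audio: 64 kbps = 0.064 Mbps.
Video: 27.273 − 0.064 = 27.209 Mbps.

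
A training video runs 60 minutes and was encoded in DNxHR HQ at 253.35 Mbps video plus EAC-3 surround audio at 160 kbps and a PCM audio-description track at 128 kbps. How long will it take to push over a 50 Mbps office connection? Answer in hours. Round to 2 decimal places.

60 min = 3600 s
Audio total: 160 + 128 = 288 kbps = 0.288 Mbps.
Total bitrate: 253.638 Mbps.
File: 253.638 Mbps × 3600 s = 913096.8 Mb.
At 50 Mbps: 913096.8 / 50 = 18261.9 s ≈ 5.07 hours.

5.07 hours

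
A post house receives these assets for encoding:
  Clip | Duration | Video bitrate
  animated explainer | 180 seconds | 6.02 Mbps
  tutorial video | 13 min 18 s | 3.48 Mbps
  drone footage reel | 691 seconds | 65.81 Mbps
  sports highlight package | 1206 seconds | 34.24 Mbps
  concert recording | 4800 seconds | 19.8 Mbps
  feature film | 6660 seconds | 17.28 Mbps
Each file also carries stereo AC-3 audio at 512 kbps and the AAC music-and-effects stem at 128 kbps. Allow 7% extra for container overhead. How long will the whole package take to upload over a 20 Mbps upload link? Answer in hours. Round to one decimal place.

4.6 hours

Audio total: 512 + 128 = 640 kbps = 0.640 Mbps.
animated explainer: 6.660 Mbps × 180 s × 1.07 = 1282.7 Mb
tutorial video: 4.120 Mbps × 798 s × 1.07 = 3517.9 Mb
drone footage reel: 66.450 Mbps × 691 s × 1.07 = 49131.1 Mb
sports highlight package: 34.880 Mbps × 1206 s × 1.07 = 45009.8 Mb
concert recording: 20.440 Mbps × 4800 s × 1.07 = 104979.8 Mb
feature film: 17.920 Mbps × 6660 s × 1.07 = 127701.5 Mb
Total: 331622.9 Mb = 41452.9 MB.
At 20 Mbps: 331622.9 / 20 = 16581 s ≈ 4.61 hours.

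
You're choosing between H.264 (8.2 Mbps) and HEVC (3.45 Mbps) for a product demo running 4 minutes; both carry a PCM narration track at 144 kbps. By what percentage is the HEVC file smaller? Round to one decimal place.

4 min = 240 s
Audio: 144 kbps = 0.144 Mbps.
H.264: 8.344 Mbps × 240 s = 2002.6 Mb = 250.320 MB.
HEVC: 3.594 Mbps × 240 s = 862.6 Mb = 107.820 MB.
Reduction: (1 − 107.820/250.320) × 100 = 56.93%.

56.9%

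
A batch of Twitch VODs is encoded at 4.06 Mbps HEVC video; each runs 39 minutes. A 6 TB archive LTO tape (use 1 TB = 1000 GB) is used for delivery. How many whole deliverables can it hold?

39 min = 2340 s
Per item: 4.060 Mbps × 2340 s = 9,500 Mb = 1,188 MB.
Capacity: 6 TB = 48,000,000 Mb; 5052.42 items → 5052 complete.

5052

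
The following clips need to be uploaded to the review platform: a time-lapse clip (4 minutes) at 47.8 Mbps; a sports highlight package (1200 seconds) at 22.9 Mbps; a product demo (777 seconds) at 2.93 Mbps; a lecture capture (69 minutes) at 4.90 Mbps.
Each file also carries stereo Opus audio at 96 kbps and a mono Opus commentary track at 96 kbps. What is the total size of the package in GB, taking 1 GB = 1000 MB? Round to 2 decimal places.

7.84 GB

Audio total: 96 + 96 = 192 kbps = 0.192 Mbps.
time-lapse clip: 47.992 Mbps × 240 s = 11518.1 Mb
sports highlight package: 23.092 Mbps × 1200 s = 27710.4 Mb
product demo: 3.122 Mbps × 777 s = 2425.8 Mb
lecture capture: 5.092 Mbps × 4140 s = 21080.9 Mb
Total: 62735.2 Mb = 7841.9 MB.
= 7.842 GB.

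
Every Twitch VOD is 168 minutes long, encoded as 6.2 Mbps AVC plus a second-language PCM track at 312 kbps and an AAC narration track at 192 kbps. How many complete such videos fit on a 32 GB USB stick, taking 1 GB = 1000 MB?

3

168 min = 10080 s
Audio total: 312 + 192 = 504 kbps = 0.504 Mbps.
Total bitrate: 6.704 Mbps.
Per item: 6.704 Mbps × 10080 s = 67,576 Mb = 8,447 MB.
Capacity: 32 GB = 256,000 Mb; 3.79 items → 3 complete.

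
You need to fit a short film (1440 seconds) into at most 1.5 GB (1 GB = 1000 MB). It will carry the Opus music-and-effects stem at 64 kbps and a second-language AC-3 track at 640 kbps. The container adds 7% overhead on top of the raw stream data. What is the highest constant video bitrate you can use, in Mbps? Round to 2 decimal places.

7.08 Mbps

Budget: 1.5 GB = 12000.0 Mb.
Stream payload after overhead: 12000.0 / 1.07 = 11215.0 Mb.
Total bitrate budget: 11215.0 Mb / 1440 s = 7.788 Mbps.
Audio total: 64 + 640 = 704 kbps = 0.704 Mbps.
Video: 7.788 − 0.704 = 7.084 Mbps.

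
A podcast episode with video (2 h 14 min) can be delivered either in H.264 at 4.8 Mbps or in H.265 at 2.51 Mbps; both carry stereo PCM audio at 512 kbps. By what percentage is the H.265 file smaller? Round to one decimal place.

43.1%

2 h 14 min = 134 min = 8040 s
Audio: 512 kbps = 0.512 Mbps.
H.264: 5.312 Mbps × 8040 s = 42708.5 Mb = 5.339 GB.
H.265: 3.022 Mbps × 8040 s = 24296.9 Mb = 3.037 GB.
Reduction: (1 − 3.037/5.339) × 100 = 43.11%.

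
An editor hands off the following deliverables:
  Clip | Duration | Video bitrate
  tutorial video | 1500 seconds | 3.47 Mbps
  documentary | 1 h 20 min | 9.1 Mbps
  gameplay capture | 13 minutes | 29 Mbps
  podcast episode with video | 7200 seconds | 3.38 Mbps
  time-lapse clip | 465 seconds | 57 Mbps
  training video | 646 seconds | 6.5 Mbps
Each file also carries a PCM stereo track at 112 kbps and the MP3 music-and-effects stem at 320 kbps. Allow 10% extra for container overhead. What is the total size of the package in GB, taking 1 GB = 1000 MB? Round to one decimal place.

Audio total: 112 + 320 = 432 kbps = 0.432 Mbps.
tutorial video: 3.902 Mbps × 1500 s × 1.10 = 6438.3 Mb
documentary: 9.532 Mbps × 4800 s × 1.10 = 50329.0 Mb
gameplay capture: 29.432 Mbps × 780 s × 1.10 = 25252.7 Mb
podcast episode with video: 3.812 Mbps × 7200 s × 1.10 = 30191.0 Mb
time-lapse clip: 57.432 Mbps × 465 s × 1.10 = 29376.5 Mb
training video: 6.932 Mbps × 646 s × 1.10 = 4925.9 Mb
Total: 146513.3 Mb = 18314.2 MB.
= 18.31 GB.

18.3 GB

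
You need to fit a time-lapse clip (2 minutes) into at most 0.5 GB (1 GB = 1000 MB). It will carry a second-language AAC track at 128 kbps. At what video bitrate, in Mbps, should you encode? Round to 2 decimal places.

Budget: 0.5 GB = 4000.0 Mb.
2 min = 120 s
Total bitrate budget: 4000.0 Mb / 120 s = 33.333 Mbps.
Audio: 128 kbps = 0.128 Mbps.
Video: 33.333 − 0.128 = 33.205 Mbps.

33.21 Mbps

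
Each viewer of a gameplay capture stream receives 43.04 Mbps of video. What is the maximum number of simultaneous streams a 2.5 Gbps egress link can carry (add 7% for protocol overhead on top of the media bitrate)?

On the wire with 7% overhead: 46.053 Mbps.
2.5 Gbps = 2,500 Mbps; 2,500 / 46.053 = 54.29 → 54 viewers.

54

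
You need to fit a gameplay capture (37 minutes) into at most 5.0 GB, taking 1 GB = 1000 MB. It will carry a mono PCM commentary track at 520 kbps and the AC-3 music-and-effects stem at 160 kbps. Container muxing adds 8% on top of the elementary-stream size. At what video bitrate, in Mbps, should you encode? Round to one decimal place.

Budget: 5.0 GB = 40000.0 Mb.
Stream payload after overhead: 40000.0 / 1.08 = 37037.0 Mb.
37 min = 2220 s
Total bitrate budget: 37037.0 Mb / 2220 s = 16.683 Mbps.
Audio total: 520 + 160 = 680 kbps = 0.680 Mbps.
Video: 16.683 − 0.680 = 16.003 Mbps.

16.0 Mbps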